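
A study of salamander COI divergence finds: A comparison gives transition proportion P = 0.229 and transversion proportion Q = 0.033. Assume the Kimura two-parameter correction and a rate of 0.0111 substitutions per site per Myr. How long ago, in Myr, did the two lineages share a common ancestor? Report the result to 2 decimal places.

Under the Kimura two-parameter model, d = −½ ln(1 − 2P − Q) − ¼ ln(1 − 2Q).
1 − 2P − Q = 0.509, giving −½ ln(0.509) = 0.337654.
1 − 2Q = 0.934, giving −¼ ln(0.934) = 0.017070.
d = 0.337654 + 0.017070 = 0.354724.
Under a molecular clock d = 2μt, so t = d/(2μ) = 0.354724 / (2 × 0.0111) = 15.98 Myr.

15.98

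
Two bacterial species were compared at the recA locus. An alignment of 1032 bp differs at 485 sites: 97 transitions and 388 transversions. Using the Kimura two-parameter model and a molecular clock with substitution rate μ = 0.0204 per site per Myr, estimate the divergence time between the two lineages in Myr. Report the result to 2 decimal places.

P = 97/1032 ≈ 0.093992 and Q = 388/1032 ≈ 0.375969.
Under the Kimura two-parameter model, d = −½ ln(1 − 2P − Q) − ¼ ln(1 − 2Q).
1 − 2P − Q = 0.436047, giving −½ ln(0.436047) = 0.415003.
1 − 2Q = 0.248062, giving −¼ ln(0.248062) = 0.348519.
d = 0.415003 + 0.348519 = 0.763522.
Under a molecular clock d = 2μt, so t = d/(2μ) = 0.763522 / (2 × 0.0204) = 18.71 Myr.

18.71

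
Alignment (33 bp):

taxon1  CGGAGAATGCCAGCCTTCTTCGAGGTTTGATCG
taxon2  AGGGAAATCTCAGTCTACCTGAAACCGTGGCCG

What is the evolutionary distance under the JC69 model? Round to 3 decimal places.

0.780

The sequences differ at 16 of 33 sites, so p = 16/33 ≈ 0.484848.
d = −(3/4) ln(1 − 4p/3) = −0.75 ln(1 − 0.646464) = −0.75 ln(0.353536)
  = −0.75 × (-1.039770) = 0.779828 substitutions/site.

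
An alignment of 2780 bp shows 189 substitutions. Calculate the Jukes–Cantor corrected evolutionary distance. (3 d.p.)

p = 189/2780 ≈ 0.067986.
d = −(3/4) ln(1 − 4p/3) = −0.75 ln(1 − 0.090648) = −0.75 ln(0.909352)
  = −0.75 × (-0.095023) = 0.071267 substitutions/site.

0.071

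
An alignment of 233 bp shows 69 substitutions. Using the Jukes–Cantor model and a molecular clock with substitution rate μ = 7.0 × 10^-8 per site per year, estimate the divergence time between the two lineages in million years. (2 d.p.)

2.69

p = 69/233 ≈ 0.296137.
d = −(3/4) ln(1 − 4p/3) = −0.75 ln(1 − 0.394849) = −0.75 ln(0.605151)
  = −0.75 × (-0.502277) = 0.376708 substitutions/site.
Under a molecular clock d = 2μt, so t = d/(2μ) = 0.376708 / (2 × 7.0 × 10^-8) = 2.69 million years.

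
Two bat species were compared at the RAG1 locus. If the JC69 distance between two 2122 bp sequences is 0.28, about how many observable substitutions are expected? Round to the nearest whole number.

496

Invert JC69: p = (3/4)(1 − e^(−4d/3)) = 0.75 × (1 − e^(-0.373333)) = 0.75 × (1 − 0.688436) = 0.233673.
Expected differing sites = pL ≈ 0.233673 × 2122 = 495.854106 ≈ 496.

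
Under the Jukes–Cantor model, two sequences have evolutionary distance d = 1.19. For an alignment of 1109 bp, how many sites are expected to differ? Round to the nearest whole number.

662

Invert JC69: p = (3/4)(1 − e^(−4d/3)) = 0.75 × (1 − e^(-1.586667)) = 0.75 × (1 − 0.204606) = 0.596546.
Expected differing sites = pL ≈ 0.596546 × 1109 = 661.569514 ≈ 662.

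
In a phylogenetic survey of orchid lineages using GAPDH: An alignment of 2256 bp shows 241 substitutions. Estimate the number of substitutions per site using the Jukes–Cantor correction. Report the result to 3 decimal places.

0.115

p = 241/2256 ≈ 0.106826.
d = −(3/4) ln(1 − 4p/3) = −0.75 ln(1 − 0.142435) = −0.75 ln(0.857565)
  = −0.75 × (-0.153658) = 0.115244 substitutions/site.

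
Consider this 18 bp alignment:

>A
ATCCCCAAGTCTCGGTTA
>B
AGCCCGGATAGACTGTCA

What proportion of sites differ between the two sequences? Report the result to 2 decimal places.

0.50

The sequences differ at 9 of 18 positions (sites 2, 6, 7, 9, 10, 11, 12, 14, 17).
p = 9/18 = 0.50.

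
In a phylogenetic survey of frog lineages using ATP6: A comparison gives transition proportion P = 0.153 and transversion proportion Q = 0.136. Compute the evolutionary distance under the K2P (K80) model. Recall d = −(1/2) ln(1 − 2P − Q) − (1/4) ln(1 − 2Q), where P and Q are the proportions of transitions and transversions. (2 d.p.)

0.37

Under the Kimura two-parameter model, d = −½ ln(1 − 2P − Q) − ¼ ln(1 − 2Q).
1 − 2P − Q = 0.558, giving −½ ln(0.558) = 0.291698.
1 − 2Q = 0.728, giving −¼ ln(0.728) = 0.079364.
d = 0.291698 + 0.079364 = 0.371062.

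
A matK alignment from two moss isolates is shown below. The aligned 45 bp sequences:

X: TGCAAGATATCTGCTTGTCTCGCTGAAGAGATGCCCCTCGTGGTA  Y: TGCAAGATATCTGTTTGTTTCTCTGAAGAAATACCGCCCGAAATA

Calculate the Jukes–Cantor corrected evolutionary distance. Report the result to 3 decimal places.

The sequences differ at 10 of 45 sites (14, 19, 22, 30, 33, 36, 38, 41, 42, 43), so p = 10/45 ≈ 0.222222.
d = −(3/4) ln(1 − 4p/3) = −0.75 ln(1 − 0.296296) = −0.75 ln(0.703704)
  = −0.75 × (-0.351397) = 0.263548 substitutions/site.

0.264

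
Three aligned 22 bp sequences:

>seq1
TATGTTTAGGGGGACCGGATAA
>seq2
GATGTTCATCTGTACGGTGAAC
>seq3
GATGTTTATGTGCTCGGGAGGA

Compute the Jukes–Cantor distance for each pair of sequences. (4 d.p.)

d(seq1,seq2) = 0.8240, d(seq1,seq3) = 0.4975, d(seq2,seq3) = 0.5913

seq1–seq2: 11/22 sites differ → p = 0.5, d = −0.75 ln(1 − 0.666667) = 0.823960 ≈ 0.8240.
seq1–seq3: 8/22 sites differ → p ≈ 0.363636, d = −0.75 ln(1 − 0.484848) = 0.497470 ≈ 0.4975.
seq2–seq3: 9/22 sites differ → p ≈ 0.409091, d = −0.75 ln(1 − 0.545455) = 0.591344 ≈ 0.5913.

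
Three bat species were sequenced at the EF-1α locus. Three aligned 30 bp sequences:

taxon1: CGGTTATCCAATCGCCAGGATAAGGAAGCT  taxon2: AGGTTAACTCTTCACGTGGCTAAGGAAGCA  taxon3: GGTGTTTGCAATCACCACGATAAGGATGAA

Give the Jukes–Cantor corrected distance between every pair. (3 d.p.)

d(taxon1,taxon2) = 0.441, d(taxon1,taxon3) = 0.441, d(taxon2,taxon3) = 0.824

taxon1–taxon2: 10/30 sites differ → p ≈ 0.333333, d = −0.75 ln(1 − 0.444444) = 0.440839 ≈ 0.441.
taxon1–taxon3: 10/30 sites differ → p ≈ 0.333333, d = −0.75 ln(1 − 0.444444) = 0.440839 ≈ 0.441.
taxon2–taxon3: 15/30 sites differ → p = 0.5, d = −0.75 ln(1 − 0.666667) = 0.823960 ≈ 0.824.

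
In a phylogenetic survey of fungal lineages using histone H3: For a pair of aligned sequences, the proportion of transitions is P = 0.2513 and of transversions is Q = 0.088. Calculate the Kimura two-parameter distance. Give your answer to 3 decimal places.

0.495

Under the Kimura two-parameter model, d = −½ ln(1 − 2P − Q) − ¼ ln(1 − 2Q).
1 − 2P − Q = 0.4094, giving −½ ln(0.4094) = 0.446531.
1 − 2Q = 0.824, giving −¼ ln(0.824) = 0.048396.
d = 0.446531 + 0.048396 = 0.494927.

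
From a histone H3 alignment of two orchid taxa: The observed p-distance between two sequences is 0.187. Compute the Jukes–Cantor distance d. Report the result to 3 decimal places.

d = −(3/4) ln(1 − 4p/3) = −0.75 ln(1 − 0.249333) = −0.75 ln(0.750667)
  = −0.75 × (-0.286793) = 0.215095 substitutions/site.

0.215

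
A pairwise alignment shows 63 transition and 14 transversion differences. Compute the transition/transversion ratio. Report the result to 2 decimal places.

4.50

R = 63/14 = 4.50.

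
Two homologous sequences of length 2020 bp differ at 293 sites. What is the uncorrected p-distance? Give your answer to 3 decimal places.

p = 293/2020 = 0.145049… ≈ 0.145 (to 3 d.p.).

0.145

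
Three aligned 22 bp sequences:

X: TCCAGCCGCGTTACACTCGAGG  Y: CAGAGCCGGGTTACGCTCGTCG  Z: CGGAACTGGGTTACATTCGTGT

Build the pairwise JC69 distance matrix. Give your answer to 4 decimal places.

d(X,Y) = 0.4141, d(X,Z) = 0.5913, d(Y,Z) = 0.4141

X–Y: 7/22 sites differ → p ≈ 0.318182, d = −0.75 ln(1 − 0.424243) = 0.414052 ≈ 0.4141.
X–Z: 9/22 sites differ → p ≈ 0.409091, d = −0.75 ln(1 − 0.545455) = 0.591344 ≈ 0.5913.
Y–Z: 7/22 sites differ → p ≈ 0.318182, d = −0.75 ln(1 − 0.424243) = 0.414052 ≈ 0.4141.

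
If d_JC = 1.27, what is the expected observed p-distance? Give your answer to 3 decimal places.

p = (3/4)(1 − e^(−4d/3)) = 0.75 × (1 − e^(-1.693333)) = 0.75 × (1 − 0.183906) = 0.612071.

0.612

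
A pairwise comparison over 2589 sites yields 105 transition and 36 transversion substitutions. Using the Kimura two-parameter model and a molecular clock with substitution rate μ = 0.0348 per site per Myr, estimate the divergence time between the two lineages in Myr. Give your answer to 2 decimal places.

P = 105/2589 ≈ 0.040556 and Q = 36/2589 ≈ 0.013905.
Under the Kimura two-parameter model, d = −½ ln(1 − 2P − Q) − ¼ ln(1 − 2Q).
1 − 2P − Q = 0.904983, giving −½ ln(0.904983) = 0.049920.
1 − 2Q = 0.97219, giving −¼ ln(0.97219) = 0.007051.
d = 0.049920 + 0.007051 = 0.056971.
Under a molecular clock d = 2μt, so t = d/(2μ) = 0.056971 / (2 × 0.0348) = 0.82 Myr.

0.82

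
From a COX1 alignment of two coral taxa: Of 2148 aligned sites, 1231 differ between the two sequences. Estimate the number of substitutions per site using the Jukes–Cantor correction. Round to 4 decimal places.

1.0833

p = 1231/2148 ≈ 0.573091.
d = −(3/4) ln(1 − 4p/3) = −0.75 ln(1 − 0.764121) = −0.75 ln(0.235879)
  = −0.75 × (-1.444436) = 1.083327 substitutions/site.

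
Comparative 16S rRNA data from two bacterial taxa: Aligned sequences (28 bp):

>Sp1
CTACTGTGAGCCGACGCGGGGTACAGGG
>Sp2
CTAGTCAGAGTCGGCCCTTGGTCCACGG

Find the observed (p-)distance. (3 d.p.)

0.357

The sequences differ at 10 of 28 positions (sites 4, 6, 7, 11, 14, 16, 18, 19, 23, 26).
p = 10/28 = 0.357142… ≈ 0.357 (to 3 d.p.).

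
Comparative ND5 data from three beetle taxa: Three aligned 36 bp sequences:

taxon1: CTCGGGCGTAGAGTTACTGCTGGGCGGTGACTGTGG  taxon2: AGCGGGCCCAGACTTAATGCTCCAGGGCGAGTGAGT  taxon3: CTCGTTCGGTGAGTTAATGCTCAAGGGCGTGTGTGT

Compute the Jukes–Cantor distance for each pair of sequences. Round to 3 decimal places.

taxon1–taxon2: 14/36 sites differ → p ≈ 0.388889, d = −0.75 ln(1 − 0.518519) = 0.548166 ≈ 0.548.
taxon1–taxon3: 13/36 sites differ → p ≈ 0.361111, d = −0.75 ln(1 − 0.481481) = 0.492584 ≈ 0.493.
taxon2–taxon3: 11/36 sites differ → p ≈ 0.305556, d = −0.75 ln(1 − 0.407408) = 0.392437 ≈ 0.392.

d(taxon1,taxon2) = 0.548, d(taxon1,taxon3) = 0.493, d(taxon2,taxon3) = 0.392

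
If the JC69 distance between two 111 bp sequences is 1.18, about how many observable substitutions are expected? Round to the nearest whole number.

Invert JC69: p = (3/4)(1 − e^(−4d/3)) = 0.75 × (1 − e^(-1.573333)) = 0.75 × (1 − 0.207353) = 0.594485.
Expected differing sites = pL ≈ 0.594485 × 111 = 65.987835 ≈ 66.

66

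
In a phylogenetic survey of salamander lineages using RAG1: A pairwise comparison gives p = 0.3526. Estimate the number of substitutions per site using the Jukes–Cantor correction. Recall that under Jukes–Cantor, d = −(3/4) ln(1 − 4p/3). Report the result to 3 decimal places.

d = −(3/4) ln(1 − 4p/3) = −0.75 ln(1 − 0.470133) = −0.75 ln(0.529867)
  = −0.75 × (-0.635129) = 0.476347 substitutions/site.

0.476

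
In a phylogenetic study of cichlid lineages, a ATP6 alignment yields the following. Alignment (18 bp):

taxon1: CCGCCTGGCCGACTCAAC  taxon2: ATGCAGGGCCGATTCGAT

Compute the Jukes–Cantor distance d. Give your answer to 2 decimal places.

The sequences differ at 7 of 18 sites (1, 2, 5, 6, 13, 16, 18), so p = 7/18 ≈ 0.388889.
d = −(3/4) ln(1 − 4p/3) = −0.75 ln(1 − 0.518519) = −0.75 ln(0.481481)
  = −0.75 × (-0.730889) = 0.548167 substitutions/site.

0.55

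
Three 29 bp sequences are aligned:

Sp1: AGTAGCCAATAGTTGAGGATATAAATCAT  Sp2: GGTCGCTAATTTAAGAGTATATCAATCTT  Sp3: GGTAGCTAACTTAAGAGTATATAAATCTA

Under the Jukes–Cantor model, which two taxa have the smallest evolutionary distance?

Sp2 and Sp3

Sp1–Sp2: 10/29 differ, p = 0.345, d = 0.462.
Sp1–Sp3: 10/29 differ, p = 0.345, d = 0.462.
Sp2–Sp3: 4/29 differ, p = 0.138, d = 0.152.
The smallest distance is between Sp2 and Sp3.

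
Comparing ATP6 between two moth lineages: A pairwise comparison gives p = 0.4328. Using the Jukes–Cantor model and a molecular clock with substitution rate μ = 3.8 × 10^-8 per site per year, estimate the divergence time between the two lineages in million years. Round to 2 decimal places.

d = −(3/4) ln(1 − 4p/3) = −0.75 ln(1 − 0.577067) = −0.75 ln(0.422933)
  = −0.75 × (-0.860542) = 0.645407 substitutions/site.
Under a molecular clock d = 2μt, so t = d/(2μ) = 0.645407 / (2 × 3.8 × 10^-8) = 8.49 million years.

8.49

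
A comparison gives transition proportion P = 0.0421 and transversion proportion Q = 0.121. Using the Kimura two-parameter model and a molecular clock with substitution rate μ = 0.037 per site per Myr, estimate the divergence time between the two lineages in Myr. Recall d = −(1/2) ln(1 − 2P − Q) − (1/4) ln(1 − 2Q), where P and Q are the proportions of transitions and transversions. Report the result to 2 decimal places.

2.49

Under the Kimura two-parameter model, d = −½ ln(1 − 2P − Q) − ¼ ln(1 − 2Q).
1 − 2P − Q = 0.7948, giving −½ ln(0.7948) = 0.114832.
1 − 2Q = 0.758, giving −¼ ln(0.758) = 0.069268.
d = 0.114832 + 0.069268 = 0.184100.
Under a molecular clock d = 2μt, so t = d/(2μ) = 0.184100 / (2 × 0.037) = 2.49 Myr.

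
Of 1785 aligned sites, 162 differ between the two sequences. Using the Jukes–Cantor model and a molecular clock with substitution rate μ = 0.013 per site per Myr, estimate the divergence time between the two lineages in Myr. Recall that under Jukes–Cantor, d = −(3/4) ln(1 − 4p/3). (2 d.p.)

3.72

p = 162/1785 ≈ 0.090756.
d = −(3/4) ln(1 − 4p/3) = −0.75 ln(1 − 0.121008) = −0.75 ln(0.878992)
  = −0.75 × (-0.128979) = 0.096734 substitutions/site.
Under a molecular clock d = 2μt, so t = d/(2μ) = 0.096734 / (2 × 0.013) = 3.72 Myr.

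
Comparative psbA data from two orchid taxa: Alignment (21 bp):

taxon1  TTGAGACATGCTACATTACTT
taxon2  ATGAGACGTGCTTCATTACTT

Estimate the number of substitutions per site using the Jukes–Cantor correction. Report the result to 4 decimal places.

The sequences differ at 3 of 21 sites (1, 8, 13), so p = 3/21 ≈ 0.142857.
d = −(3/4) ln(1 − 4p/3) = −0.75 ln(1 − 0.190476) = −0.75 ln(0.809524)
  = −0.75 × (-0.211309) = 0.158482 substitutions/site.

0.1585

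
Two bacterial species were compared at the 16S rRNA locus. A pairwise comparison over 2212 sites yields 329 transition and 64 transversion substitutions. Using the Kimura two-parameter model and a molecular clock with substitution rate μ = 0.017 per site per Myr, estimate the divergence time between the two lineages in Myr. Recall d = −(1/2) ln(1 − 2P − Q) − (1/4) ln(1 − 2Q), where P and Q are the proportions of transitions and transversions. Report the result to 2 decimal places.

P = 329/2212 ≈ 0.148734 and Q = 64/2212 ≈ 0.028933.
Under the Kimura two-parameter model, d = −½ ln(1 − 2P − Q) − ¼ ln(1 − 2Q).
1 − 2P − Q = 0.673599, giving −½ ln(0.673599) = 0.197560.
1 − 2Q = 0.942134, giving −¼ ln(0.942134) = 0.014902.
d = 0.197560 + 0.014902 = 0.212462.
Under a molecular clock d = 2μt, so t = d/(2μ) = 0.212462 / (2 × 0.017) = 6.25 Myr.

6.25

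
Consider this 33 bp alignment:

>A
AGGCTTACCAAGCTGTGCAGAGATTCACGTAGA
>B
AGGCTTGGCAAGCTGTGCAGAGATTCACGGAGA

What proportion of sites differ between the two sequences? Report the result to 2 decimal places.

The sequences differ at 3 of 33 positions (sites 7, 8, 30).
p = 3/33 = 0.090909… ≈ 0.09 (to 2 d.p.).

0.09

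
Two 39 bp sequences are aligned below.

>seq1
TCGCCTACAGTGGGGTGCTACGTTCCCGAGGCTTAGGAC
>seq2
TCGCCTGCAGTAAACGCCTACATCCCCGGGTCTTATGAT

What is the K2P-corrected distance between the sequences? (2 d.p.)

0.46

Of 39 sites, 8 differences are transitions and 5 are transversions, so P = 8/39 ≈ 0.205128 and Q = 5/39 ≈ 0.128205.
Under the Kimura two-parameter model, d = −½ ln(1 − 2P − Q) − ¼ ln(1 − 2Q).
1 − 2P − Q = 0.461539, giving −½ ln(0.461539) = 0.386594.
1 − 2Q = 0.74359, giving −¼ ln(0.74359) = 0.074066.
d = 0.386594 + 0.074066 = 0.460660.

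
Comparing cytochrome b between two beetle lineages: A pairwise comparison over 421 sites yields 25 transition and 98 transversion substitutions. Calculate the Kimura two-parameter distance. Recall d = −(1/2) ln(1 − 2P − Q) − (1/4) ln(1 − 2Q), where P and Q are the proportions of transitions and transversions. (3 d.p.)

0.373

P = 25/421 ≈ 0.059382 and Q = 98/421 ≈ 0.232779.
Under the Kimura two-parameter model, d = −½ ln(1 − 2P − Q) − ¼ ln(1 − 2Q).
1 − 2P − Q = 0.648457, giving −½ ln(0.648457) = 0.216580.
1 − 2Q = 0.534442, giving −¼ ln(0.534442) = 0.156633.
d = 0.216580 + 0.156633 = 0.373213.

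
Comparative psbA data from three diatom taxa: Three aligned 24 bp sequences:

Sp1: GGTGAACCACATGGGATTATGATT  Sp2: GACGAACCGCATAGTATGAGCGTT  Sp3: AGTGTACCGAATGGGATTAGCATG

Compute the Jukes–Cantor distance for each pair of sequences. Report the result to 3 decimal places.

d(Sp1,Sp2) = 0.520, d(Sp1,Sp3) = 0.369, d(Sp2,Sp3) = 0.608

Sp1–Sp2: 9/24 sites differ → p = 0.375, d = −0.75 ln(1 − 0.5) = 0.519860 ≈ 0.520.
Sp1–Sp3: 7/24 sites differ → p ≈ 0.291667, d = −0.75 ln(1 − 0.388889) = 0.369358 ≈ 0.369.
Sp2–Sp3: 10/24 sites differ → p ≈ 0.416667, d = −0.75 ln(1 − 0.555556) = 0.608198 ≈ 0.608.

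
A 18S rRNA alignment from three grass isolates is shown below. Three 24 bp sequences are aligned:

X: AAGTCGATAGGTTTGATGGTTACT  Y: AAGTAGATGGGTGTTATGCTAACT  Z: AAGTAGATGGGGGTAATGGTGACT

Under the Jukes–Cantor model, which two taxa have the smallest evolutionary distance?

X–Y: 6/24 differ, p = 0.250, d = 0.304.
X–Z: 6/24 differ, p = 0.250, d = 0.304.
Y–Z: 4/24 differ, p = 0.167, d = 0.188.
The smallest distance is between Y and Z.

Y and Z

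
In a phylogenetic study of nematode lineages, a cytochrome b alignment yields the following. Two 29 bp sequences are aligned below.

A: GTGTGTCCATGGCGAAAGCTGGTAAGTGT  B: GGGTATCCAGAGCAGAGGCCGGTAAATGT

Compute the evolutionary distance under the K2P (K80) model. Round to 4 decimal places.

Of 29 sites, 7 differences are transitions and 2 are transversions, so P = 7/29 ≈ 0.241379 and Q = 2/29 ≈ 0.068966.
Under the Kimura two-parameter model, d = −½ ln(1 − 2P − Q) − ¼ ln(1 − 2Q).
1 − 2P − Q = 0.448276, giving −½ ln(0.448276) = 0.401173.
1 − 2Q = 0.862068, giving −¼ ln(0.862068) = 0.037105.
d = 0.401173 + 0.037105 = 0.438278.

0.4383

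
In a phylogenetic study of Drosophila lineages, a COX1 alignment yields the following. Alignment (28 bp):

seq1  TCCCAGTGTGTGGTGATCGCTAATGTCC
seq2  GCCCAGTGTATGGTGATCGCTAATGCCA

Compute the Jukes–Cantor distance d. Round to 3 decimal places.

The sequences differ at 4 of 28 sites (1, 10, 26, 28), so p = 4/28 ≈ 0.142857.
d = −(3/4) ln(1 − 4p/3) = −0.75 ln(1 − 0.190476) = −0.75 ln(0.809524)
  = −0.75 × (-0.211309) = 0.158482 substitutions/site.

0.158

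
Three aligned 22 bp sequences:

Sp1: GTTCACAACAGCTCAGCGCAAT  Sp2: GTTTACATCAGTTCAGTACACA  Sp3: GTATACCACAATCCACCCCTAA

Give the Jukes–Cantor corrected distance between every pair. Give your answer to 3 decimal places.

Sp1–Sp2: 7/22 sites differ → p ≈ 0.318182, d = −0.75 ln(1 − 0.424243) = 0.414052 ≈ 0.414.
Sp1–Sp3: 10/22 sites differ → p ≈ 0.454545, d = −0.75 ln(1 − 0.60606) = 0.698667 ≈ 0.699.
Sp2–Sp3: 10/22 sites differ → p ≈ 0.454545, d = −0.75 ln(1 − 0.60606) = 0.698667 ≈ 0.699.

d(Sp1,Sp2) = 0.414, d(Sp1,Sp3) = 0.699, d(Sp2,Sp3) = 0.699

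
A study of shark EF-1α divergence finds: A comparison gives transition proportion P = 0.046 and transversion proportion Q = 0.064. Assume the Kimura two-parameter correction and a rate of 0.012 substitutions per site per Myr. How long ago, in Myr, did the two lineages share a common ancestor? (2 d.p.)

4.96

Under the Kimura two-parameter model, d = −½ ln(1 − 2P − Q) − ¼ ln(1 − 2Q).
1 − 2P − Q = 0.844, giving −½ ln(0.844) = 0.084801.
1 − 2Q = 0.872, giving −¼ ln(0.872) = 0.034241.
d = 0.084801 + 0.034241 = 0.119042.
Under a molecular clock d = 2μt, so t = d/(2μ) = 0.119042 / (2 × 0.012) = 4.96 Myr.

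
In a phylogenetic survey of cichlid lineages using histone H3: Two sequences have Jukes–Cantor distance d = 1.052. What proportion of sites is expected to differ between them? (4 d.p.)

p = (3/4)(1 − e^(−4d/3)) = 0.75 × (1 − e^(-1.402667)) = 0.75 × (1 − 0.245940) = 0.565545.

0.5655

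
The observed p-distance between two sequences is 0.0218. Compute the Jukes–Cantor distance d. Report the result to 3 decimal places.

0.022

d = −(3/4) ln(1 − 4p/3) = −0.75 ln(1 − 0.029067) = −0.75 ln(0.970933)
  = −0.75 × (-0.029498) = 0.022124 substitutions/site.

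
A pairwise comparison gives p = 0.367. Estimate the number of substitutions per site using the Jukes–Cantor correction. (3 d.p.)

0.504

d = −(3/4) ln(1 − 4p/3) = −0.75 ln(1 − 0.489333) = −0.75 ln(0.510667)
  = −0.75 × (-0.672038) = 0.504029 substitutions/site.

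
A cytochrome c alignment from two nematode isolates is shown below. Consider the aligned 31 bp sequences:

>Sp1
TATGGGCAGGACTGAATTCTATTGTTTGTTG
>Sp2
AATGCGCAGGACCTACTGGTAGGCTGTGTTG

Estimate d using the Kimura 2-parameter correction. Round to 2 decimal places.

0.50

Of 31 sites, 1 differences are transitions and 10 are transversions, so P = 1/31 ≈ 0.032258 and Q = 10/31 ≈ 0.322581.
Under the Kimura two-parameter model, d = −½ ln(1 − 2P − Q) − ¼ ln(1 − 2Q).
1 − 2P − Q = 0.612903, giving −½ ln(0.612903) = 0.244774.
1 − 2Q = 0.354838, giving −¼ ln(0.354838) = 0.259023.
d = 0.244774 + 0.259023 = 0.503797.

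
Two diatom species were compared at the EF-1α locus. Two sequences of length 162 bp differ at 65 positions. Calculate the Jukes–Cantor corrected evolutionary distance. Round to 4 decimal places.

0.5743

p = 65/162 ≈ 0.401235.
d = −(3/4) ln(1 − 4p/3) = −0.75 ln(1 − 0.53498) = −0.75 ln(0.46502)
  = −0.75 × (-0.765675) = 0.574256 substitutions/site.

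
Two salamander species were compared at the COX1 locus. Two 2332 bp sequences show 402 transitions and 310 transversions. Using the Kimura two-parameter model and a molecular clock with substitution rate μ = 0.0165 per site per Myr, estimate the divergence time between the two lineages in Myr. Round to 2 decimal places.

12.18

P = 402/2332 ≈ 0.172384 and Q = 310/2332 ≈ 0.132933.
Under the Kimura two-parameter model, d = −½ ln(1 − 2P − Q) − ¼ ln(1 − 2Q).
1 − 2P − Q = 0.522299, giving −½ ln(0.522299) = 0.324758.
1 − 2Q = 0.734134, giving −¼ ln(0.734134) = 0.077266.
d = 0.324758 + 0.077266 = 0.402024.
Under a molecular clock d = 2μt, so t = d/(2μ) = 0.402024 / (2 × 0.0165) = 12.18 Myr.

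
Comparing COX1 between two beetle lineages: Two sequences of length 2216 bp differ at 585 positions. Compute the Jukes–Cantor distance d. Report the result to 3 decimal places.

p = 585/2216 ≈ 0.263989.
d = −(3/4) ln(1 − 4p/3) = −0.75 ln(1 − 0.351985) = −0.75 ln(0.648015)
  = −0.75 × (-0.433841) = 0.325381 substitutions/site.

0.325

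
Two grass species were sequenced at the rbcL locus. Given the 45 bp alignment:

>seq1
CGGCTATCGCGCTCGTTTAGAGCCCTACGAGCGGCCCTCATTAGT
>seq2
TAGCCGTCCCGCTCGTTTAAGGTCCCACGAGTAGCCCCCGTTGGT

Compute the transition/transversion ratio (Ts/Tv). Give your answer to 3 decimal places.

13.000

Transitions are A↔G and C↔T; transversions are all other mismatches.
Transitions: 13. Transversions: 1.
R = 13/1 = 13.000.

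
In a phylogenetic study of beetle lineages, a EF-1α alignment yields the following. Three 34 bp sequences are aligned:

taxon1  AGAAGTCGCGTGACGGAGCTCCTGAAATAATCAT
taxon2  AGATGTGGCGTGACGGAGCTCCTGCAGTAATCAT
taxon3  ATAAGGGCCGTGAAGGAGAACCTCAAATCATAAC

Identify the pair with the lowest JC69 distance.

taxon1 and taxon2

taxon1–taxon2: 4/34 differ, p = 0.118, d = 0.128.
taxon1–taxon3: 11/34 differ, p = 0.324, d = 0.423.
taxon2–taxon3: 13/34 differ, p = 0.382, d = 0.535.
The smallest distance is between taxon1 and taxon2.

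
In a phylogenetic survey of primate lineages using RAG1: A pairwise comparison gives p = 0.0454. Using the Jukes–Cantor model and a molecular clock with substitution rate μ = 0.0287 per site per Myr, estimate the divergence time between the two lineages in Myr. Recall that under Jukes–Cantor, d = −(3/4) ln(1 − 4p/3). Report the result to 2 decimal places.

0.82

d = −(3/4) ln(1 − 4p/3) = −0.75 ln(1 − 0.060533) = −0.75 ln(0.939467)
  = −0.75 × (-0.062443) = 0.046832 substitutions/site.
Under a molecular clock d = 2μt, so t = d/(2μ) = 0.046832 / (2 × 0.0287) = 0.82 Myr.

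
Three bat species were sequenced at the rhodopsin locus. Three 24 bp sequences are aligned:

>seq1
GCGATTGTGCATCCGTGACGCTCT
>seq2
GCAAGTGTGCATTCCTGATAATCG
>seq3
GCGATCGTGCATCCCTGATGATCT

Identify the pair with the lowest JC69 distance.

seq1–seq2: 8/24 differ, p = 0.333, d = 0.441.
seq1–seq3: 4/24 differ, p = 0.167, d = 0.188.
seq2–seq3: 6/24 differ, p = 0.250, d = 0.304.
The smallest distance is between seq1 and seq3.

seq1 and seq3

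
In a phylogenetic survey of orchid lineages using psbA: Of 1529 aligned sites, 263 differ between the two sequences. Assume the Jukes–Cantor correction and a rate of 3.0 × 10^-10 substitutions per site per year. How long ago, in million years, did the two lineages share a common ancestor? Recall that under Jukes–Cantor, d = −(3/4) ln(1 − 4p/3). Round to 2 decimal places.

p = 263/1529 ≈ 0.172008.
d = −(3/4) ln(1 − 4p/3) = −0.75 ln(1 − 0.229344) = −0.75 ln(0.770656)
  = −0.75 × (-0.260513) = 0.195385 substitutions/site.
Under a molecular clock d = 2μt, so t = d/(2μ) = 0.195385 / (2 × 3.0 × 10^-10) = 325.64 million years.

325.64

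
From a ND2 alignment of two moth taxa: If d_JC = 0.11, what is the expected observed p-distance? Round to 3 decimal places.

p = (3/4)(1 − e^(−4d/3)) = 0.75 × (1 − e^(-0.146667)) = 0.75 × (1 − 0.863582) = 0.102314.

0.102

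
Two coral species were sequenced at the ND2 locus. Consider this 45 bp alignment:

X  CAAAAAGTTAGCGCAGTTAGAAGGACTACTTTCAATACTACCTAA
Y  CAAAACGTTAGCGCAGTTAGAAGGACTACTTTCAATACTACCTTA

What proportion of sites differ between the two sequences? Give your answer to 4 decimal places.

The sequences differ at 2 of 45 positions (sites 6, 44).
p = 2/45 = 0.044444… ≈ 0.0444 (to 4 d.p.).

0.0444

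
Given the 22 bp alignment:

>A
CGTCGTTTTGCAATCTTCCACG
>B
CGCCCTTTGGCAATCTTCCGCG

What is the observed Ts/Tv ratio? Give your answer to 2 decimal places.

1.00

Transitions are A↔G and C↔T; transversions are all other mismatches.
Transitions: 2. Transversions: 2.
R = 2/2 = 1.00.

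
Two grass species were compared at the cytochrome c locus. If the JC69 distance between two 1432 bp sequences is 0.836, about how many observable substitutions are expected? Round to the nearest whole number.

Invert JC69: p = (3/4)(1 − e^(−4d/3)) = 0.75 × (1 − e^(-1.114667)) = 0.75 × (1 − 0.328024) = 0.503982.
Expected differing sites = pL ≈ 0.503982 × 1432 = 721.702224 ≈ 722.

722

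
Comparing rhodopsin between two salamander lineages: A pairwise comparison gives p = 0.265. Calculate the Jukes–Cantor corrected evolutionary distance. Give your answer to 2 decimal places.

d = −(3/4) ln(1 − 4p/3) = −0.75 ln(1 − 0.353333) = −0.75 ln(0.646667)
  = −0.75 × (-0.435924) = 0.326943 substitutions/site.

0.33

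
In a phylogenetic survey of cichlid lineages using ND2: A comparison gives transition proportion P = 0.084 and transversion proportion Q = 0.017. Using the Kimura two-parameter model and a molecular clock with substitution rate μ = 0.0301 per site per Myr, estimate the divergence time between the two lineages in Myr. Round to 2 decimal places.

Under the Kimura two-parameter model, d = −½ ln(1 − 2P − Q) − ¼ ln(1 − 2Q).
1 − 2P − Q = 0.815, giving −½ ln(0.815) = 0.102284.
1 − 2Q = 0.966, giving −¼ ln(0.966) = 0.008648.
d = 0.102284 + 0.008648 = 0.110932.
Under a molecular clock d = 2μt, so t = d/(2μ) = 0.110932 / (2 × 0.0301) = 1.84 Myr.

1.84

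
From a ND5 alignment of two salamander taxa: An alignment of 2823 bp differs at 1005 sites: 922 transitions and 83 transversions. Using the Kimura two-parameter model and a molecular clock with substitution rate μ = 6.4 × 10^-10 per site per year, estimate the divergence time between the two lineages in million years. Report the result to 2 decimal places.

460.12

P = 922/2823 ≈ 0.326603 and Q = 83/2823 ≈ 0.029401.
Under the Kimura two-parameter model, d = −½ ln(1 − 2P − Q) − ¼ ln(1 − 2Q).
1 − 2P − Q = 0.317393, giving −½ ln(0.317393) = 0.573807.
1 − 2Q = 0.941198, giving −¼ ln(0.941198) = 0.015150.
d = 0.573807 + 0.015150 = 0.588957.
Under a molecular clock d = 2μt, so t = d/(2μ) = 0.588957 / (2 × 6.4 × 10^-10) = 460.12 million years.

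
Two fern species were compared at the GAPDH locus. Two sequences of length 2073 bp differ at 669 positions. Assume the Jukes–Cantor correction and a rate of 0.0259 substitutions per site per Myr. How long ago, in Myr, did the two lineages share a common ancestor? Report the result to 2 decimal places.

p = 669/2073 ≈ 0.322721.
d = −(3/4) ln(1 − 4p/3) = −0.75 ln(1 − 0.430295) = −0.75 ln(0.569705)
  = −0.75 × (-0.562637) = 0.421978 substitutions/site.
Under a molecular clock d = 2μt, so t = d/(2μ) = 0.421978 / (2 × 0.0259) = 8.15 Myr.

8.15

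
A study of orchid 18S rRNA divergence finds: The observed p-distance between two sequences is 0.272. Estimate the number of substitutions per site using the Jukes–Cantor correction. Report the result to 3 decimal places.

0.338

d = −(3/4) ln(1 − 4p/3) = −0.75 ln(1 − 0.362667) = −0.75 ln(0.637333)
  = −0.75 × (-0.450463) = 0.337847 substitutions/site.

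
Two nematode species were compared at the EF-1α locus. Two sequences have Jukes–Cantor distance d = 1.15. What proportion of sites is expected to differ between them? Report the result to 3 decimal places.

p = (3/4)(1 − e^(−4d/3)) = 0.75 × (1 − e^(-1.533333)) = 0.75 × (1 − 0.215815) = 0.588139.

0.588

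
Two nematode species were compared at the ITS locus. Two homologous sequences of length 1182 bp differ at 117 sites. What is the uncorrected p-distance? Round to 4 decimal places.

0.0990

p = 117/1182 = 0.098984… ≈ 0.0990 (to 4 d.p.).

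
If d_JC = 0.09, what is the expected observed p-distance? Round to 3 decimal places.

p = (3/4)(1 − e^(−4d/3)) = 0.75 × (1 − e^(-0.12)) = 0.75 × (1 − 0.886920) = 0.084810.

0.085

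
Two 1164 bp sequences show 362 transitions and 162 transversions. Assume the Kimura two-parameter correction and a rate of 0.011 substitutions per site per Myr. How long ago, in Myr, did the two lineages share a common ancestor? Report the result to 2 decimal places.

36.25

P = 362/1164 ≈ 0.310997 and Q = 162/1164 ≈ 0.139175.
Under the Kimura two-parameter model, d = −½ ln(1 − 2P − Q) − ¼ ln(1 − 2Q).
1 − 2P − Q = 0.238831, giving −½ ln(0.238831) = 0.716000.
1 − 2Q = 0.72165, giving −¼ ln(0.72165) = 0.081554.
d = 0.716000 + 0.081554 = 0.797554.
Under a molecular clock d = 2μt, so t = d/(2μ) = 0.797554 / (2 × 0.011) = 36.25 Myr.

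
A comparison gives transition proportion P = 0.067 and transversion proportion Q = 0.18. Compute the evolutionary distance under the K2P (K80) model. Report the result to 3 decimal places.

0.300

Under the Kimura two-parameter model, d = −½ ln(1 − 2P − Q) − ¼ ln(1 − 2Q).
1 − 2P − Q = 0.686, giving −½ ln(0.686) = 0.188439.
1 − 2Q = 0.64, giving −¼ ln(0.64) = 0.111572.
d = 0.188439 + 0.111572 = 0.300011.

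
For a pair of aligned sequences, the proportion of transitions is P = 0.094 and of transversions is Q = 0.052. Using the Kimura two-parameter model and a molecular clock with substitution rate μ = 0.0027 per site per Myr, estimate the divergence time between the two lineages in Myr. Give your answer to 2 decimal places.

Under the Kimura two-parameter model, d = −½ ln(1 − 2P − Q) − ¼ ln(1 − 2Q).
1 − 2P − Q = 0.76, giving −½ ln(0.76) = 0.137218.
1 − 2Q = 0.896, giving −¼ ln(0.896) = 0.027454.
d = 0.137218 + 0.027454 = 0.164672.
Under a molecular clock d = 2μt, so t = d/(2μ) = 0.164672 / (2 × 0.0027) = 30.49 Myr.

30.49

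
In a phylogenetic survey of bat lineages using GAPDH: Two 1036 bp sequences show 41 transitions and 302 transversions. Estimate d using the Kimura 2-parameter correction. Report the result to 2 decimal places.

P = 41/1036 ≈ 0.039575 and Q = 302/1036 ≈ 0.291506.
Under the Kimura two-parameter model, d = −½ ln(1 − 2P − Q) − ¼ ln(1 − 2Q).
1 − 2P − Q = 0.629344, giving −½ ln(0.629344) = 0.231539.
1 − 2Q = 0.416988, giving −¼ ln(0.416988) = 0.218674.
d = 0.231539 + 0.218674 = 0.450213.

0.45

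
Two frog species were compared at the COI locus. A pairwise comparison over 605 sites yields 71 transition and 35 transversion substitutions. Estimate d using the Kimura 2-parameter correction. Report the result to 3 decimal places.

P = 71/605 ≈ 0.117355 and Q = 35/605 ≈ 0.057851.
Under the Kimura two-parameter model, d = −½ ln(1 − 2P − Q) − ¼ ln(1 − 2Q).
1 − 2P − Q = 0.707439, giving −½ ln(0.707439) = 0.173052.
1 − 2Q = 0.884298, giving −¼ ln(0.884298) = 0.030740.
d = 0.173052 + 0.030740 = 0.203792.

0.204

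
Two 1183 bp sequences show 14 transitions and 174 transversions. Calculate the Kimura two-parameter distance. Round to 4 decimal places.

P = 14/1183 ≈ 0.011834 and Q = 174/1183 ≈ 0.147084.
Under the Kimura two-parameter model, d = −½ ln(1 − 2P − Q) − ¼ ln(1 − 2Q).
1 − 2P − Q = 0.829248, giving −½ ln(0.829248) = 0.093618.
1 − 2Q = 0.705832, giving −¼ ln(0.705832) = 0.087095.
d = 0.093618 + 0.087095 = 0.180713.

0.1807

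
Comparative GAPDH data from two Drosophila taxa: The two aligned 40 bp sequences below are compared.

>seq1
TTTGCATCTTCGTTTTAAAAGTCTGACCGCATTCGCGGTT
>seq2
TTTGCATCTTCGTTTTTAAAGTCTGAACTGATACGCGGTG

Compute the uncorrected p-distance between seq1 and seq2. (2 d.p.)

The sequences differ at 6 of 40 positions (sites 17, 27, 29, 30, 33, 40).
p = 6/40 = 0.15.

0.15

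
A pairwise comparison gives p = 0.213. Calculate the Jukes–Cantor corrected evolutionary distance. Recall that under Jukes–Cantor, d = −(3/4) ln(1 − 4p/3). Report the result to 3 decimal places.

d = −(3/4) ln(1 − 4p/3) = −0.75 ln(1 − 0.284) = −0.75 ln(0.716)
  = −0.75 × (-0.334075) = 0.250556 substitutions/site.

0.251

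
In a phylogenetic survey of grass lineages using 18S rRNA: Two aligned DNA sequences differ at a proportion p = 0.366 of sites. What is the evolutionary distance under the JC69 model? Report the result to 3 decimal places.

d = −(3/4) ln(1 − 4p/3) = −0.75 ln(1 − 0.488) = −0.75 ln(0.512)
  = −0.75 × (-0.669431) = 0.502073 substitutions/site.

0.502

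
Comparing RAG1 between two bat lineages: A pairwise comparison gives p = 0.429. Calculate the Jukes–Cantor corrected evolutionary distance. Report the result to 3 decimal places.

d = −(3/4) ln(1 − 4p/3) = −0.75 ln(1 − 0.572) = −0.75 ln(0.428)
  = −0.75 × (-0.848632) = 0.636474 substitutions/site.

0.636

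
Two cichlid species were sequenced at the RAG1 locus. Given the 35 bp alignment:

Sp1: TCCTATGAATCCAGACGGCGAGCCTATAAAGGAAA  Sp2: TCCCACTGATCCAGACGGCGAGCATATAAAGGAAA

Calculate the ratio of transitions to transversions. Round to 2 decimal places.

Transitions are A↔G and C↔T; transversions are all other mismatches.
Transitions: 3. Transversions: 2.
R = 3/2 = 1.50.

1.50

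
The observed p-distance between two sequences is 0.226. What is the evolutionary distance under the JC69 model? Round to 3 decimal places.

d = −(3/4) ln(1 − 4p/3) = −0.75 ln(1 − 0.301333) = −0.75 ln(0.698667)
  = −0.75 × (-0.358581) = 0.268936 substitutions/site.

0.269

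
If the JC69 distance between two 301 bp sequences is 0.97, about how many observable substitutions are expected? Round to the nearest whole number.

Invert JC69: p = (3/4)(1 − e^(−4d/3)) = 0.75 × (1 − e^(-1.293333)) = 0.75 × (1 − 0.274355) = 0.544234.
Expected differing sites = pL ≈ 0.544234 × 301 = 163.814434 ≈ 164.

164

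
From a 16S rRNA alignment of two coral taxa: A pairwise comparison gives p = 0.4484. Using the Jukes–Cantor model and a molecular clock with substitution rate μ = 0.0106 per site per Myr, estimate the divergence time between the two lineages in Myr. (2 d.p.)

d = −(3/4) ln(1 − 4p/3) = −0.75 ln(1 − 0.597867) = −0.75 ln(0.402133)
  = −0.75 × (-0.910972) = 0.683229 substitutions/site.
Under a molecular clock d = 2μt, so t = d/(2μ) = 0.683229 / (2 × 0.0106) = 32.23 Myr.

32.23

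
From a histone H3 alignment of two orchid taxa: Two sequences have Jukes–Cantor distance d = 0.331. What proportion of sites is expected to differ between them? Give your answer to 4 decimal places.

0.2676

p = (3/4)(1 − e^(−4d/3)) = 0.75 × (1 − e^(-0.441333)) = 0.75 × (1 − 0.643178) = 0.267617.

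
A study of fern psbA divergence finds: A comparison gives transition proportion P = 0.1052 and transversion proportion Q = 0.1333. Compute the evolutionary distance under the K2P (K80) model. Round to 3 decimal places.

0.288

Under the Kimura two-parameter model, d = −½ ln(1 − 2P − Q) − ¼ ln(1 − 2Q).
1 − 2P − Q = 0.6563, giving −½ ln(0.6563) = 0.210569.
1 − 2Q = 0.7334, giving −¼ ln(0.7334) = 0.077516.
d = 0.210569 + 0.077516 = 0.288085.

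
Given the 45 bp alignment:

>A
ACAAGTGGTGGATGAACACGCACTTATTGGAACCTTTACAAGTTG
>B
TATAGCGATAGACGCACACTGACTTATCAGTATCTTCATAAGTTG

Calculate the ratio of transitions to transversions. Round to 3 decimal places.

Transitions are A↔G and C↔T; transversions are all other mismatches.
Transitions: 9. Transversions: 7.
R = 9/7 = 1.285714… ≈ 1.286 (to 3 d.p.).

1.286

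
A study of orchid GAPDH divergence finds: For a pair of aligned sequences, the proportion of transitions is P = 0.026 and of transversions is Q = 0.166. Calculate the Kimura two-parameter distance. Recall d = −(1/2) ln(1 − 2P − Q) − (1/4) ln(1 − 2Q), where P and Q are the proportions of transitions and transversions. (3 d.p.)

0.224

Under the Kimura two-parameter model, d = −½ ln(1 − 2P − Q) − ¼ ln(1 − 2Q).
1 − 2P − Q = 0.782, giving −½ ln(0.782) = 0.122950.
1 − 2Q = 0.668, giving −¼ ln(0.668) = 0.100867.
d = 0.122950 + 0.100867 = 0.223817.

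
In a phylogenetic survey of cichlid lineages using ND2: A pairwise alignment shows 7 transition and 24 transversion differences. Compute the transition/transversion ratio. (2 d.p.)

R = 7/24 = 0.291666… ≈ 0.29 (to 2 d.p.).

0.29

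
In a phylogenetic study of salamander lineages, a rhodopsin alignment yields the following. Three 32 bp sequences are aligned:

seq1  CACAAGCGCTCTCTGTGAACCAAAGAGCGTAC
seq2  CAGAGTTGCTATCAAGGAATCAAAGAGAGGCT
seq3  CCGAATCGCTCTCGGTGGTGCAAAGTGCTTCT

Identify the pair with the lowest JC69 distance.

seq1 and seq3

seq1–seq2: 13/32 differ, p = 0.406, d = 0.585.
seq1–seq3: 11/32 differ, p = 0.344, d = 0.460.
seq2–seq3: 14/32 differ, p = 0.438, d = 0.657.
The smallest distance is between seq1 and seq3.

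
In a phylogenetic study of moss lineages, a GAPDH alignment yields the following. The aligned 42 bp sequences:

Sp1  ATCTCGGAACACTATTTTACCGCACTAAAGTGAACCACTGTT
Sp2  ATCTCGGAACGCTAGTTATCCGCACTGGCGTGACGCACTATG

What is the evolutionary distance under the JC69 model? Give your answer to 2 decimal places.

0.32

The sequences differ at 11 of 42 sites, so p = 11/42 ≈ 0.261905.
d = −(3/4) ln(1 − 4p/3) = −0.75 ln(1 − 0.349207) = −0.75 ln(0.650793)
  = −0.75 × (-0.429564) = 0.322173 substitutions/site.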